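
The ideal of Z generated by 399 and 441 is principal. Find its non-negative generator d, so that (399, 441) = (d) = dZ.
(399, 441) = (21); d = 21

In the PID Z, (a, b) is generated by gcd(a, b). Compute gcd(441, 399) with the extended Euclidean algorithm, tracking rows (r, s, t) with s·441 + t·399 = r:
  row A: (441, 1, 0)   [1·441 + 0·399 = 441]
  row B: (399, 0, 1)   [0·441 + 1·399 = 399]
  441 = 1·399 + 42   → row C = row A − 1·row B = (42, 1, −1)   [check: 1·441 − 1·399 = 42]
  399 = 9·42 + 21   → row D = row B − 9·row C = (21, −9, 10)   [check: −9·441 + 10·399 = 21]
  42 = 2·21 + 0   → remainder 0, stop. gcd = 21 (last nonzero row D).
So gcd(399, 441) = 21, with Bézout identity −9·441 + 10·399 = 21. Containment (⊇): the Bézout identity exhibits 21 as an element of (399, 441), giving (21) ⊆ (399, 441). Containment (⊆): since 21 | 399 and 21 | 441 (399 = 21·19, 441 = 21·21), every Z-linear combination of 399 and 441 is divisible by 21, so (399, 441) ⊆ (21). Therefore (399, 441) = (21), d = 21.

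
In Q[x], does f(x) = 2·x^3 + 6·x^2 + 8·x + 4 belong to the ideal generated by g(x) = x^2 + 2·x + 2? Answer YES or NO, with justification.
YES

In Q[x] the ideal (g) consists of all multiples of g, so f ∈ (g) iff g | f, i.e. iff the remainder of f on division by g is 0. Divide f by g (g is monic, so eliminate the leading term of the running remainder at each step):
  leading term 2·x^3: subtract (2·x)·g(x) = 2·x^3 + 4·x^2 + 4·x, leaving 2·x^2 + 4·x + 4
  leading term 2·x^2: subtract (2)·g(x) = 2·x^2 + 4·x + 4, leaving 0
The remainder is 0, so f(x) = g(x) · h(x) with h(x) = 2·x + 2. Hence g | f, i.e. f ∈ (g).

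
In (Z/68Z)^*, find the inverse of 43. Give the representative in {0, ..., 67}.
43^(−1) ≡ 19 (mod 68)

Apply the extended Euclidean algorithm to (68, 43), tracking rows (r, s, t) with s·68 + t·43 = r. Each division r_prev = q·r_cur + r_new produces the new row as (previous row) − q·(current row):
  row A: (68, 1, 0)   [1·68 + 0·43 = 68]
  row B: (43, 0, 1)   [0·68 + 1·43 = 43]
  68 = 1·43 + 25   → row C = row A − 1·row B = (25, 1, −1)   [check: 1·68 − 1·43 = 25]
  43 = 1·25 + 18   → row D = row B − 1·row C = (18, −1, 2)   [check: −1·68 + 2·43 = 18]
  25 = 1·18 + 7   → row E = row C − 1·row D = (7, 2, −3)   [check: 2·68 − 3·43 = 7]
  18 = 2·7 + 4   → row F = row D − 2·row E = (4, −5, 8)   [check: −5·68 + 8·43 = 4]
  7 = 1·4 + 3   → row G = row E − 1·row F = (3, 7, −11)   [check: 7·68 − 11·43 = 3]
  4 = 1·3 + 1   → row H = row F − 1·row G = (1, −12, 19)   [check: −12·68 + 19·43 = 1]
  3 = 3·1 + 0   → remainder 0, stop. gcd = 1 (last nonzero row H).
The gcd is 1, so 43 is invertible mod 68. The last nonzero row gives −12·68 + 19·43 = 1, so t = 19. So 43^(−1) ≡ 19 (mod 68). Verify: 43 · 19 = 817 ≡ 1 (mod 68). ✓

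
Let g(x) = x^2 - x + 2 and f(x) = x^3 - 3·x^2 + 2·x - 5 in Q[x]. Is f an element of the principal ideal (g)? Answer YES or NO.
NO

In Q[x] the ideal (g) consists of all multiples of g, so f ∈ (g) iff g | f, i.e. iff the remainder of f on division by g is 0. Divide f by g (g is monic, so eliminate the leading term of the running remainder at each step):
  leading term x^3: subtract (x)·g(x) = x^3 - x^2 + 2·x, leaving -2·x^2 - 5
  leading term -2·x^2: subtract (-2)·g(x) = -2·x^2 + 2·x - 4, leaving -2·x - 1
The remainder r(x) = -2·x - 1 ≠ 0 (and deg r < deg g), so g ∤ f, i.e. f ∉ (g).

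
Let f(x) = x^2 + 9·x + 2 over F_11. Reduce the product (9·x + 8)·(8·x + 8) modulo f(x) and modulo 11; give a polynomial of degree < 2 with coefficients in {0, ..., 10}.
Multiply as integer polynomials: a · b = 72·x^2 + 136·x + 64. Reducing coefficients mod 11: a · b ≡ 6·x^2 + 4·x + 9. Now divide by f(x) = x^2 + 9·x + 2 in F_11[x], eliminating the leading term at each step:
  leading term 6·x^2: subtract (6)·f(x) = 6·x^2 + 10·x + 1, leaving 5·x + 8 (coefficients mod 11)
The degree is now < 2, so this is the remainder. Hence a · b ≡ 5·x + 8 in F_11[x]/(f).

Final answer: a · b ≡ 5·x + 8 (mod f(x))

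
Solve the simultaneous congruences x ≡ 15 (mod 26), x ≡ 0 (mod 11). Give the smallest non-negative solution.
x ≡ 275 (mod 286); the representative in [0, 286) is 275

The moduli 26, 11 are pairwise coprime, so by the CRT there is a unique solution mod 26·11 = 286.
Solve by successive substitution. Start with x ≡ 15 (mod 26).
  Combine with x ≡ 0 (mod 11): write x = 15 + 26·t and require 15 + 26·t ≡ 0 (mod 11), i.e. 26·t ≡ 0 − 15 ≡ 7 (mod 11). Since 26^(−1) ≡ 3 (mod 11) (26 ≡ 4 (mod 11)), t ≡ 3·7 ≡ 10 (mod 11). So x ≡ 15 + 26·10 = 275 (mod 286).
Unique solution in [0, 286): x = 275.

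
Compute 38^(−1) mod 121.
38^(−1) ≡ 86 (mod 121)

Apply the extended Euclidean algorithm to (121, 38), tracking rows (r, s, t) with s·121 + t·38 = r. Each division r_prev = q·r_cur + r_new produces the new row as (previous row) − q·(current row):
  row A: (121, 1, 0)   [1·121 + 0·38 = 121]
  row B: (38, 0, 1)   [0·121 + 1·38 = 38]
  121 = 3·38 + 7   → row C = row A − 3·row B = (7, 1, −3)   [check: 1·121 − 3·38 = 7]
  38 = 5·7 + 3   → row D = row B − 5·row C = (3, −5, 16)   [check: −5·121 + 16·38 = 3]
  7 = 2·3 + 1   → row E = row C − 2·row D = (1, 11, −35)   [check: 11·121 − 35·38 = 1]
  3 = 3·1 + 0   → remainder 0, stop. gcd = 1 (last nonzero row E).
The gcd is 1, so 38 is invertible mod 121. The last nonzero row gives 11·121 − 35·38 = 1, so t = −35. So 38^(−1) ≡ −35 ≡ 86 (mod 121). Verify: 38 · 86 = 3268 ≡ 1 (mod 121). ✓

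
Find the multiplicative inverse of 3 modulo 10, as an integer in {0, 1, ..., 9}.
3^(−1) ≡ 7 (mod 10)

Apply the extended Euclidean algorithm to (10, 3), tracking rows (r, s, t) with s·10 + t·3 = r. Each division r_prev = q·r_cur + r_new produces the new row as (previous row) − q·(current row):
  row A: (10, 1, 0)   [1·10 + 0·3 = 10]
  row B: (3, 0, 1)   [0·10 + 1·3 = 3]
  10 = 3·3 + 1   → row C = row A − 3·row B = (1, 1, −3)   [check: 1·10 − 3·3 = 1]
  3 = 3·1 + 0   → remainder 0, stop. gcd = 1 (last nonzero row C).
The gcd is 1, so 3 is invertible mod 10. The last nonzero row gives 1·10 − 3·3 = 1, so t = −3. So 3^(−1) ≡ −3 ≡ 7 (mod 10). Verify: 3 · 7 = 21 ≡ 1 (mod 10). ✓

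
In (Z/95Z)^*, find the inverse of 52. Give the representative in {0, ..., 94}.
52^(−1) ≡ 53 (mod 95)

Apply the extended Euclidean algorithm to (95, 52), tracking rows (r, s, t) with s·95 + t·52 = r. Each division r_prev = q·r_cur + r_new produces the new row as (previous row) − q·(current row):
  row A: (95, 1, 0)   [1·95 + 0·52 = 95]
  row B: (52, 0, 1)   [0·95 + 1·52 = 52]
  95 = 1·52 + 43   → row C = row A − 1·row B = (43, 1, −1)   [check: 1·95 − 1·52 = 43]
  52 = 1·43 + 9   → row D = row B − 1·row C = (9, −1, 2)   [check: −1·95 + 2·52 = 9]
  43 = 4·9 + 7   → row E = row C − 4·row D = (7, 5, −9)   [check: 5·95 − 9·52 = 7]
  9 = 1·7 + 2   → row F = row D − 1·row E = (2, −6, 11)   [check: −6·95 + 11·52 = 2]
  7 = 3·2 + 1   → row G = row E − 3·row F = (1, 23, −42)   [check: 23·95 − 42·52 = 1]
  2 = 2·1 + 0   → remainder 0, stop. gcd = 1 (last nonzero row G).
The gcd is 1, so 52 is invertible mod 95. The last nonzero row gives 23·95 − 42·52 = 1, so t = −42. So 52^(−1) ≡ −42 ≡ 53 (mod 95). Verify: 52 · 53 = 2756 ≡ 1 (mod 95). ✓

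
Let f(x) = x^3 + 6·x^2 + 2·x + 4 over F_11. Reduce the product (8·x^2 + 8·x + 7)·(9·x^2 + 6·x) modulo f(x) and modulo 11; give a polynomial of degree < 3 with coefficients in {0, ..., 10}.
Multiply as integer polynomials: a · b = 72·x^4 + 120·x^3 + 111·x^2 + 42·x. Reducing coefficients mod 11: a · b ≡ 6·x^4 + 10·x^3 + x^2 + 9·x. Now divide by f(x) = x^3 + 6·x^2 + 2·x + 4 in F_11[x], eliminating the leading term at each step:
  leading term 6·x^4: subtract (6·x)·f(x) = 6·x^4 + 3·x^3 + x^2 + 2·x, leaving 7·x^3 + 7·x (coefficients mod 11)
  leading term 7·x^3: subtract (7)·f(x) = 7·x^3 + 9·x^2 + 3·x + 6, leaving 2·x^2 + 4·x + 5 (coefficients mod 11)
The degree is now < 3, so this is the remainder. Hence a · b ≡ 2·x^2 + 4·x + 5 in F_11[x]/(f).

Final answer: a · b ≡ 2·x^2 + 4·x + 5 (mod f(x))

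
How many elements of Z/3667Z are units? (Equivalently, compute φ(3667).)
Z/3667Z has φ(3667) = 3456 units

An element a ∈ Z/3667Z is a unit iff gcd(a, 3667) = 1, so the number of units is φ(3667). φ is multiplicative, with φ(p^e) = p^e − p^(e−1). Factorise 3667 = 19 · 193. Then
  φ(3667) = (19 − 1) · (193 − 1) = 18 · 192 = 3456.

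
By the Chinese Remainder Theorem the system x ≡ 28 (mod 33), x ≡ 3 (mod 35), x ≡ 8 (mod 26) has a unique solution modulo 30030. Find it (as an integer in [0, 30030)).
The moduli 33, 35, 26 are pairwise coprime, so by the CRT there is a unique solution mod 33·35·26 = 30030.
Solve by successive substitution. Start with x ≡ 28 (mod 33).
  Combine with x ≡ 3 (mod 35): write x = 28 + 33·t and require 28 + 33·t ≡ 3 (mod 35), i.e. 33·t ≡ 3 − 28 ≡ 10 (mod 35). Since 33^(−1) ≡ 17 (mod 35), t ≡ 17·10 ≡ 30 (mod 35). So x ≡ 28 + 33·30 = 1018 (mod 1155).
  Combine with x ≡ 8 (mod 26): write x = 1018 + 1155·t and require 1018 + 1155·t ≡ 8 (mod 26), i.e. 1155·t ≡ 8 − 1018 ≡ 4 (mod 26). Since 1155^(−1) ≡ 19 (mod 26) (1155 ≡ 11 (mod 26)), t ≡ 19·4 ≡ 24 (mod 26). So x ≡ 1018 + 1155·24 = 28738 (mod 30030).
Unique solution in [0, 30030): x = 28738.

Final answer: x ≡ 28738 (mod 30030); the representative in [0, 30030) is 28738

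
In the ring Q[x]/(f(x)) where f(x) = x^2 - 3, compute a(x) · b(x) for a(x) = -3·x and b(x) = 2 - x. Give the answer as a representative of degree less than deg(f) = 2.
a · b ≡ 9 - 6·x (mod f(x))

First multiply in Q[x] without reducing: a · b = 3·x^2 - 6·x. Now divide by f(x) = x^2 - 3, eliminating the leading term at each step:
  leading term 3·x^2: subtract (3)·f(x) = 3·x^2 - 9, leaving 9 - 6·x
The degree is now < 2, so this is the remainder. Hence a · b ≡ 9 - 6·x in Q[x]/(f).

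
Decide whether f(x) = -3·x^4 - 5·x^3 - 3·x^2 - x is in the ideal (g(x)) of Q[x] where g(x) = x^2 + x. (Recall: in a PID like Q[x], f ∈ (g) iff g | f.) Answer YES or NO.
YES

In Q[x] the ideal (g) consists of all multiples of g, so f ∈ (g) iff g | f, i.e. iff the remainder of f on division by g is 0. Divide f by g (g is monic, so eliminate the leading term of the running remainder at each step):
  leading term -3·x^4: subtract (-3·x^2)·g(x) = -3·x^4 - 3·x^3, leaving -2·x^3 - 3·x^2 - x
  leading term -2·x^3: subtract (-2·x)·g(x) = -2·x^3 - 2·x^2, leaving -x^2 - x
  leading term -x^2: subtract (-1)·g(x) = -x^2 - x, leaving 0
The remainder is 0, so f(x) = g(x) · h(x) with h(x) = -3·x^2 - 2·x - 1. Hence g | f, i.e. f ∈ (g).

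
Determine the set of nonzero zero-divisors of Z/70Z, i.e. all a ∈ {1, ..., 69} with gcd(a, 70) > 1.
nonzero zero-divisors of Z/70Z = {2, 4, 5, 6, 7, 8, 10, 12, 14, 15, 16, 18, 20, 21, 22, 24, 25, 26, 28, 30, 32, 34, 35, 36, 38, 40, 42, 44, 45, 46, 48, 49, 50, 52, 54, 55, 56, 58, 60, 62, 63, 64, 65, 66, 68}

An element a ∈ Z/70Z (with a ≠ 0) is a zero-divisor iff gcd(a, 70) > 1 (because a is a unit precisely when gcd(a, n) = 1, and in Z/nZ every nonzero, non-unit element is a zero-divisor). Scan a = 1, ..., 69 and keep those with gcd(a, 70) > 1:
  gcd(2, 70) = 2, gcd(4, 70) = 2, gcd(5, 70) = 5, gcd(6, 70) = 2, gcd(7, 70) = 7, gcd(8, 70) = 2, gcd(10, 70) = 10, gcd(12, 70) = 2, gcd(14, 70) = 14, gcd(15, 70) = 5, gcd(16, 70) = 2, gcd(18, 70) = 2, gcd(20, 70) = 10, gcd(21, 70) = 7, gcd(22, 70) = 2, gcd(24, 70) = 2, gcd(25, 70) = 5, gcd(26, 70) = 2, gcd(28, 70) = 14, gcd(30, 70) = 10, gcd(32, 70) = 2, gcd(34, 70) = 2, gcd(35, 70) = 35, gcd(36, 70) = 2, gcd(38, 70) = 2, gcd(40, 70) = 10, gcd(42, 70) = 14, gcd(44, 70) = 2, gcd(45, 70) = 5, gcd(46, 70) = 2, gcd(48, 70) = 2, gcd(49, 70) = 7, gcd(50, 70) = 10, gcd(52, 70) = 2, gcd(54, 70) = 2, gcd(55, 70) = 5, gcd(56, 70) = 14, gcd(58, 70) = 2, gcd(60, 70) = 10, gcd(62, 70) = 2, gcd(63, 70) = 7, gcd(64, 70) = 2, gcd(65, 70) = 5, gcd(66, 70) = 2, gcd(68, 70) = 2.
All other a ∈ {1, ..., 69} have gcd(a, 70) = 1 and are units. So the nonzero zero-divisors are exactly the 45 values of a appearing in this scan.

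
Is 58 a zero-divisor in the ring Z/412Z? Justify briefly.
gcd(58, 412) = 2 > 1, so 58 is not a unit in Z/412Z. In Z/nZ every nonzero non-unit is a zero-divisor: explicitly, take b = 412/gcd = 206 ≠ 0 (mod 412); then 58·206 = 11948 = 29·412, i.e. 58·206 ≡ 0 (mod 412). So 58 is a zero-divisor.

Final answer: YES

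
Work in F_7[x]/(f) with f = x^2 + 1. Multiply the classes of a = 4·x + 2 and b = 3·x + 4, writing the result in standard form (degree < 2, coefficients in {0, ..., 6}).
a · b ≡ x + 3 (mod f(x))

Multiply as integer polynomials: a · b = 12·x^2 + 22·x + 8. Reducing coefficients mod 7: a · b ≡ 5·x^2 + x + 1. Now divide by f(x) = x^2 + 1 in F_7[x], eliminating the leading term at each step:
  leading term 5·x^2: subtract (5)·f(x) = 5·x^2 + 5, leaving x + 3 (coefficients mod 7)
The degree is now < 2, so this is the remainder. Hence a · b ≡ x + 3 in F_7[x]/(f).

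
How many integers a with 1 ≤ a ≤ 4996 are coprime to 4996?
The number of a ∈ {1, ..., 4996} with gcd(a, 4996) = 1 is by definition Euler's totient φ(4996). φ is multiplicative, with φ(p^e) = p^e − p^(e−1). Factorise 4996 = 2^2 · 1249. Then
  φ(4996) = (2^2 − 2^1) · (1249 − 1) = 2 · 1248 = 2496.
So there are 2496 such integers.

Final answer: 2496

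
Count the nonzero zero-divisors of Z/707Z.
Z/707Z has 106 nonzero zero-divisors

In Z/707Z each nonzero element is either a unit (gcd with 707 is 1) or a zero-divisor (gcd > 1). The number of units is φ(707): factorise 707 = 7 · 101, so φ(707) = (7 − 1) · (101 − 1) = 6 · 100 = 600. The nonzero elements number 707 − 1 = 706. Hence the nonzero zero-divisors number 706 − 600 = 106.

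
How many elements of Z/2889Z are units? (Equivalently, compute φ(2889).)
Z/2889Z has φ(2889) = 1908 units

An element a ∈ Z/2889Z is a unit iff gcd(a, 2889) = 1, so the number of units is φ(2889). φ is multiplicative, with φ(p^e) = p^e − p^(e−1). Factorise 2889 = 3^3 · 107. Then
  φ(2889) = (3^3 − 3^2) · (107 − 1) = 18 · 106 = 1908.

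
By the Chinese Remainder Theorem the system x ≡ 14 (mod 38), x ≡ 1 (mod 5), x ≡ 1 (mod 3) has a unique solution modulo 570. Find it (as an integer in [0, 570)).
The moduli 38, 5, 3 are pairwise coprime, so by the CRT there is a unique solution mod 38·5·3 = 570.
Solve by successive substitution. Start with x ≡ 14 (mod 38).
  Combine with x ≡ 1 (mod 5): write x = 14 + 38·t and require 14 + 38·t ≡ 1 (mod 5), i.e. 38·t ≡ 1 − 14 ≡ 2 (mod 5). Since 38^(−1) ≡ 2 (mod 5) (38 ≡ 3 (mod 5)), t ≡ 2·2 ≡ 4 (mod 5). So x ≡ 14 + 38·4 = 166 (mod 190).
  Combine with x ≡ 1 (mod 3): write x = 166 + 190·t and require 166 + 190·t ≡ 1 (mod 3), i.e. 190·t ≡ 1 − 166 ≡ 0 (mod 3). Since 190^(−1) ≡ 1 (mod 3) (190 ≡ 1 (mod 3)), t ≡ 1·0 ≡ 0 (mod 3). So x ≡ 166 + 190·0 = 166 (mod 570).
Unique solution in [0, 570): x = 166.

Final answer: x ≡ 166 (mod 570); the representative in [0, 570) is 166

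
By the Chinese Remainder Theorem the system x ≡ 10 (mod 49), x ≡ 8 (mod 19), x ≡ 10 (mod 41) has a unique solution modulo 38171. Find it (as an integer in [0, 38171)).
x ≡ 16082 (mod 38171); the representative in [0, 38171) is 16082

The moduli 49, 19, 41 are pairwise coprime, so by the CRT there is a unique solution mod 49·19·41 = 38171.
Solve by successive substitution. Start with x ≡ 10 (mod 49).
  Combine with x ≡ 8 (mod 19): write x = 10 + 49·t and require 10 + 49·t ≡ 8 (mod 19), i.e. 49·t ≡ 8 − 10 ≡ 17 (mod 19). Since 49^(−1) ≡ 7 (mod 19) (49 ≡ 11 (mod 19)), t ≡ 7·17 ≡ 5 (mod 19). So x ≡ 10 + 49·5 = 255 (mod 931).
  Combine with x ≡ 10 (mod 41): write x = 255 + 931·t and require 255 + 931·t ≡ 10 (mod 41), i.e. 931·t ≡ 10 − 255 ≡ 1 (mod 41). Since 931^(−1) ≡ 17 (mod 41) (931 ≡ 29 (mod 41)), t ≡ 17·1 ≡ 17 (mod 41). So x ≡ 255 + 931·17 = 16082 (mod 38171).
Unique solution in [0, 38171): x = 16082.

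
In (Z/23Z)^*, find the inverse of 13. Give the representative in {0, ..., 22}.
13^(−1) ≡ 16 (mod 23)

Apply the extended Euclidean algorithm to (23, 13), tracking rows (r, s, t) with s·23 + t·13 = r. Each division r_prev = q·r_cur + r_new produces the new row as (previous row) − q·(current row):
  row A: (23, 1, 0)   [1·23 + 0·13 = 23]
  row B: (13, 0, 1)   [0·23 + 1·13 = 13]
  23 = 1·13 + 10   → row C = row A − 1·row B = (10, 1, −1)   [check: 1·23 − 1·13 = 10]
  13 = 1·10 + 3   → row D = row B − 1·row C = (3, −1, 2)   [check: −1·23 + 2·13 = 3]
  10 = 3·3 + 1   → row E = row C − 3·row D = (1, 4, −7)   [check: 4·23 − 7·13 = 1]
  3 = 3·1 + 0   → remainder 0, stop. gcd = 1 (last nonzero row E).
The gcd is 1, so 13 is invertible mod 23. The last nonzero row gives 4·23 − 7·13 = 1, so t = −7. So 13^(−1) ≡ −7 ≡ 16 (mod 23). Verify: 13 · 16 = 208 ≡ 1 (mod 23). ✓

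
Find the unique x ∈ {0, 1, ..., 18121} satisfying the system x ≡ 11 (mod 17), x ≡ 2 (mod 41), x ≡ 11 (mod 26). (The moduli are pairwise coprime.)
x ≡ 453 (mod 18122); the representative in [0, 18122) is 453

The moduli 17, 41, 26 are pairwise coprime, so by the CRT there is a unique solution mod 17·41·26 = 18122.
Solve by successive substitution. Start with x ≡ 11 (mod 17).
  Combine with x ≡ 2 (mod 41): write x = 11 + 17·t and require 11 + 17·t ≡ 2 (mod 41), i.e. 17·t ≡ 2 − 11 ≡ 32 (mod 41). Since 17^(−1) ≡ 29 (mod 41), t ≡ 29·32 ≡ 26 (mod 41). So x ≡ 11 + 17·26 = 453 (mod 697).
  Combine with x ≡ 11 (mod 26): write x = 453 + 697·t and require 453 + 697·t ≡ 11 (mod 26), i.e. 697·t ≡ 11 − 453 ≡ 0 (mod 26). Since 697^(−1) ≡ 5 (mod 26) (697 ≡ 21 (mod 26)), t ≡ 5·0 ≡ 0 (mod 26). So x ≡ 453 + 697·0 = 453 (mod 18122).
Unique solution in [0, 18122): x = 453.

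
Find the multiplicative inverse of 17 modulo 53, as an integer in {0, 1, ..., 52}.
17^(−1) ≡ 25 (mod 53)

Apply the extended Euclidean algorithm to (53, 17), tracking rows (r, s, t) with s·53 + t·17 = r. Each division r_prev = q·r_cur + r_new produces the new row as (previous row) − q·(current row):
  row A: (53, 1, 0)   [1·53 + 0·17 = 53]
  row B: (17, 0, 1)   [0·53 + 1·17 = 17]
  53 = 3·17 + 2   → row C = row A − 3·row B = (2, 1, −3)   [check: 1·53 − 3·17 = 2]
  17 = 8·2 + 1   → row D = row B − 8·row C = (1, −8, 25)   [check: −8·53 + 25·17 = 1]
  2 = 2·1 + 0   → remainder 0, stop. gcd = 1 (last nonzero row D).
The gcd is 1, so 17 is invertible mod 53. The last nonzero row gives −8·53 + 25·17 = 1, so t = 25. So 17^(−1) ≡ 25 (mod 53). Verify: 17 · 25 = 425 ≡ 1 (mod 53). ✓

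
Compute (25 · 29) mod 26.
Reduce the factors first: 29 ≡ 3 (mod 26), so 25 · 29 ≡ 25 · 3 (mod 26). 25 · 3 = 75. Dividing by 26: 75 = 2·26 + 23. So (25 · 29) mod 26 = 23.

Final answer: 23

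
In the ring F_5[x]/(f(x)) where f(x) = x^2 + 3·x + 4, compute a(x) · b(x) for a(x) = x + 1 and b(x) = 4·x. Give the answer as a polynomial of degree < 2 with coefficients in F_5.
Multiply as integer polynomials: a · b = 4·x^2 + 4·x. Reducing coefficients mod 5: a · b ≡ 4·x^2 + 4·x. Now divide by f(x) = x^2 + 3·x + 4 in F_5[x], eliminating the leading term at each step:
  leading term 4·x^2: subtract (4)·f(x) = 4·x^2 + 2·x + 1, leaving 2·x + 4 (coefficients mod 5)
The degree is now < 2, so this is the remainder. Hence a · b ≡ 2·x + 4 in F_5[x]/(f).

Final answer: a · b ≡ 2·x + 4 (mod f(x))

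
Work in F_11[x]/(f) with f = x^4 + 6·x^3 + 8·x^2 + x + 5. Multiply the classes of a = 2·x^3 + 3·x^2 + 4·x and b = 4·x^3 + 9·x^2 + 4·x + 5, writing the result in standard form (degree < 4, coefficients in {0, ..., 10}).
Multiply as integer polynomials: a · b = 8·x^6 + 30·x^5 + 51·x^4 + 58·x^3 + 31·x^2 + 20·x. Reducing coefficients mod 11: a · b ≡ 8·x^6 + 8·x^5 + 7·x^4 + 3·x^3 + 9·x^2 + 9·x. Now divide by f(x) = x^4 + 6·x^3 + 8·x^2 + x + 5 in F_11[x], eliminating the leading term at each step:
  leading term 8·x^6: subtract (8·x^2)·f(x) = 8·x^6 + 4·x^5 + 9·x^4 + 8·x^3 + 7·x^2, leaving 4·x^5 + 9·x^4 + 6·x^3 + 2·x^2 + 9·x (coefficients mod 11)
  leading term 4·x^5: subtract (4·x)·f(x) = 4·x^5 + 2·x^4 + 10·x^3 + 4·x^2 + 9·x, leaving 7·x^4 + 7·x^3 + 9·x^2 (coefficients mod 11)
  leading term 7·x^4: subtract (7)·f(x) = 7·x^4 + 9·x^3 + x^2 + 7·x + 2, leaving 9·x^3 + 8·x^2 + 4·x + 9 (coefficients mod 11)
The degree is now < 4, so this is the remainder. Hence a · b ≡ 9·x^3 + 8·x^2 + 4·x + 9 in F_11[x]/(f).

Final answer: a · b ≡ 9·x^3 + 8·x^2 + 4·x + 9 (mod f(x))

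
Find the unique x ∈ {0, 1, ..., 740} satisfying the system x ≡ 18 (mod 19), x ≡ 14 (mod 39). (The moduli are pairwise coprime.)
The moduli 19, 39 are pairwise coprime, so by the CRT there is a unique solution mod 19·39 = 741.
Solve by successive substitution. Start with x ≡ 18 (mod 19).
  Combine with x ≡ 14 (mod 39): write x = 18 + 19·t and require 18 + 19·t ≡ 14 (mod 39), i.e. 19·t ≡ 14 − 18 ≡ 35 (mod 39). Since 19^(−1) ≡ 37 (mod 39), t ≡ 37·35 ≡ 8 (mod 39). So x ≡ 18 + 19·8 = 170 (mod 741).
Unique solution in [0, 741): x = 170.

Final answer: x ≡ 170 (mod 741); the representative in [0, 741) is 170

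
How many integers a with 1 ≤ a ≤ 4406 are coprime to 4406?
2202

The number of a ∈ {1, ..., 4406} with gcd(a, 4406) = 1 is by definition Euler's totient φ(4406). φ is multiplicative, with φ(p^e) = p^e − p^(e−1). Factorise 4406 = 2 · 2203. Then
  φ(4406) = (2 − 1) · (2203 − 1) = 1 · 2202 = 2202.
So there are 2202 such integers.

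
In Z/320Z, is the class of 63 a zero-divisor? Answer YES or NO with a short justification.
NO

gcd(63, 320) = 1, so 63 is a unit in Z/320Z (it has a multiplicative inverse). A unit cannot be a zero-divisor: if 63·b ≡ 0 then multiplying both sides by 63^(−1) gives b ≡ 0. So 63 is not a zero-divisor.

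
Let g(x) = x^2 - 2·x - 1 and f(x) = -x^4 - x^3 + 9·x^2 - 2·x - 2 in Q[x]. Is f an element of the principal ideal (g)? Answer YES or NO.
In Q[x] the ideal (g) consists of all multiples of g, so f ∈ (g) iff g | f, i.e. iff the remainder of f on division by g is 0. Divide f by g (g is monic, so eliminate the leading term of the running remainder at each step):
  leading term -x^4: subtract (-x^2)·g(x) = -x^4 + 2·x^3 + x^2, leaving -3·x^3 + 8·x^2 - 2·x - 2
  leading term -3·x^3: subtract (-3·x)·g(x) = -3·x^3 + 6·x^2 + 3·x, leaving 2·x^2 - 5·x - 2
  leading term 2·x^2: subtract (2)·g(x) = 2·x^2 - 4·x - 2, leaving -x
The remainder r(x) = -x ≠ 0 (and deg r < deg g), so g ∤ f, i.e. f ∉ (g).

Final answer: NO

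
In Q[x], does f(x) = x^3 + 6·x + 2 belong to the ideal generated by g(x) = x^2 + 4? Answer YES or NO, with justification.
In Q[x] the ideal (g) consists of all multiples of g, so f ∈ (g) iff g | f, i.e. iff the remainder of f on division by g is 0. Divide f by g (g is monic, so eliminate the leading term of the running remainder at each step):
  leading term x^3: subtract (x)·g(x) = x^3 + 4·x, leaving 2·x + 2
The remainder r(x) = 2·x + 2 ≠ 0 (and deg r < deg g), so g ∤ f, i.e. f ∉ (g).

Final answer: NO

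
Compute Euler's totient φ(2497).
φ(2497) = 2260

φ is multiplicative, with φ(p^e) = p^e − p^(e−1). Factorise 2497 = 11 · 227. Then
  φ(2497) = (11 − 1) · (227 − 1) = 10 · 226 = 2260.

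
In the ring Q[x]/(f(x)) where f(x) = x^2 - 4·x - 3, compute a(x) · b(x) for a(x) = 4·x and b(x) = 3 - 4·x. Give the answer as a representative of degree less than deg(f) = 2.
First multiply in Q[x] without reducing: a · b = -16·x^2 + 12·x. Now divide by f(x) = x^2 - 4·x - 3, eliminating the leading term at each step:
  leading term -16·x^2: subtract (-16)·f(x) = -16·x^2 + 64·x + 48, leaving -52·x - 48
The degree is now < 2, so this is the remainder. Hence a · b ≡ -52·x - 48 in Q[x]/(f).

Final answer: a · b ≡ -52·x - 48 (mod f(x))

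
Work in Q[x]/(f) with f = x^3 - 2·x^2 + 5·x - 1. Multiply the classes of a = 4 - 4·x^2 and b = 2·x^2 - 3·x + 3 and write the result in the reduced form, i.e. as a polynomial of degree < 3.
First multiply in Q[x] without reducing: a · b = -8·x^4 + 12·x^3 - 4·x^2 - 12·x + 12. Now divide by f(x) = x^3 - 2·x^2 + 5·x - 1, eliminating the leading term at each step:
  leading term -8·x^4: subtract (-8·x)·f(x) = -8·x^4 + 16·x^3 - 40·x^2 + 8·x, leaving -4·x^3 + 36·x^2 - 20·x + 12
  leading term -4·x^3: subtract (-4)·f(x) = -4·x^3 + 8·x^2 - 20·x + 4, leaving 28·x^2 + 8
The degree is now < 3, so this is the remainder. Hence a · b ≡ 28·x^2 + 8 in Q[x]/(f).

Final answer: a · b ≡ 28·x^2 + 8 (mod f(x))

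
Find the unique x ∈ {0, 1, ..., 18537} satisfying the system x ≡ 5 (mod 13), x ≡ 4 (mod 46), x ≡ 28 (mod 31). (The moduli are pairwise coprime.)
The moduli 13, 46, 31 are pairwise coprime, so by the CRT there is a unique solution mod 13·46·31 = 18538.
Solve by successive substitution. Start with x ≡ 5 (mod 13).
  Combine with x ≡ 4 (mod 46): write x = 5 + 13·t and require 5 + 13·t ≡ 4 (mod 46), i.e. 13·t ≡ 4 − 5 ≡ 45 (mod 46). Since 13^(−1) ≡ 39 (mod 46), t ≡ 39·45 ≡ 7 (mod 46). So x ≡ 5 + 13·7 = 96 (mod 598).
  Combine with x ≡ 28 (mod 31): write x = 96 + 598·t and require 96 + 598·t ≡ 28 (mod 31), i.e. 598·t ≡ 28 − 96 ≡ 25 (mod 31). Since 598^(−1) ≡ 7 (mod 31) (598 ≡ 9 (mod 31)), t ≡ 7·25 ≡ 20 (mod 31). So x ≡ 96 + 598·20 = 12056 (mod 18538).
Unique solution in [0, 18538): x = 12056.

Final answer: x ≡ 12056 (mod 18538); the representative in [0, 18538) is 12056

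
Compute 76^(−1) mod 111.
Apply the extended Euclidean algorithm to (111, 76), tracking rows (r, s, t) with s·111 + t·76 = r. Each division r_prev = q·r_cur + r_new produces the new row as (previous row) − q·(current row):
  row A: (111, 1, 0)   [1·111 + 0·76 = 111]
  row B: (76, 0, 1)   [0·111 + 1·76 = 76]
  111 = 1·76 + 35   → row C = row A − 1·row B = (35, 1, −1)   [check: 1·111 − 1·76 = 35]
  76 = 2·35 + 6   → row D = row B − 2·row C = (6, −2, 3)   [check: −2·111 + 3·76 = 6]
  35 = 5·6 + 5   → row E = row C − 5·row D = (5, 11, −16)   [check: 11·111 − 16·76 = 5]
  6 = 1·5 + 1   → row F = row D − 1·row E = (1, −13, 19)   [check: −13·111 + 19·76 = 1]
  5 = 5·1 + 0   → remainder 0, stop. gcd = 1 (last nonzero row F).
The gcd is 1, so 76 is invertible mod 111. The last nonzero row gives −13·111 + 19·76 = 1, so t = 19. So 76^(−1) ≡ 19 (mod 111). Verify: 76 · 19 = 1444 ≡ 1 (mod 111). ✓

Final answer: 76^(−1) ≡ 19 (mod 111)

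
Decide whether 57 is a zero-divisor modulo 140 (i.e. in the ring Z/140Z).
gcd(57, 140) = 1, so 57 is a unit in Z/140Z (it has a multiplicative inverse). A unit cannot be a zero-divisor: if 57·b ≡ 0 then multiplying both sides by 57^(−1) gives b ≡ 0. So 57 is not a zero-divisor.

Final answer: NO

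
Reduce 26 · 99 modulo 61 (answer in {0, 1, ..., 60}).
12

Reduce the factors first: 99 ≡ 38 (mod 61), so 26 · 99 ≡ 26 · 38 (mod 61). 26 · 38 = 988. Dividing by 61: 988 = 16·61 + 12. So (26 · 99) mod 61 = 12.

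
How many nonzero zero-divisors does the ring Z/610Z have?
Z/610Z has 369 nonzero zero-divisors

In Z/610Z each nonzero element is either a unit (gcd with 610 is 1) or a zero-divisor (gcd > 1). The number of units is φ(610): factorise 610 = 2 · 5 · 61, so φ(610) = (2 − 1) · (5 − 1) · (61 − 1) = 1 · 4 · 60 = 240. The nonzero elements number 610 − 1 = 609. Hence the nonzero zero-divisors number 609 − 240 = 369.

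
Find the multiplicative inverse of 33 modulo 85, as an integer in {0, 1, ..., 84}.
33^(−1) ≡ 67 (mod 85)

Apply the extended Euclidean algorithm to (85, 33), tracking rows (r, s, t) with s·85 + t·33 = r. Each division r_prev = q·r_cur + r_new produces the new row as (previous row) − q·(current row):
  row A: (85, 1, 0)   [1·85 + 0·33 = 85]
  row B: (33, 0, 1)   [0·85 + 1·33 = 33]
  85 = 2·33 + 19   → row C = row A − 2·row B = (19, 1, −2)   [check: 1·85 − 2·33 = 19]
  33 = 1·19 + 14   → row D = row B − 1·row C = (14, −1, 3)   [check: −1·85 + 3·33 = 14]
  19 = 1·14 + 5   → row E = row C − 1·row D = (5, 2, −5)   [check: 2·85 − 5·33 = 5]
  14 = 2·5 + 4   → row F = row D − 2·row E = (4, −5, 13)   [check: −5·85 + 13·33 = 4]
  5 = 1·4 + 1   → row G = row E − 1·row F = (1, 7, −18)   [check: 7·85 − 18·33 = 1]
  4 = 4·1 + 0   → remainder 0, stop. gcd = 1 (last nonzero row G).
The gcd is 1, so 33 is invertible mod 85. The last nonzero row gives 7·85 − 18·33 = 1, so t = −18. So 33^(−1) ≡ −18 ≡ 67 (mod 85). Verify: 33 · 67 = 2211 ≡ 1 (mod 85). ✓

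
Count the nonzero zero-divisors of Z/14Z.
Z/14Z has 7 nonzero zero-divisors

In Z/14Z each nonzero element is either a unit (gcd with 14 is 1) or a zero-divisor (gcd > 1). The number of units is φ(14): factorise 14 = 2 · 7, so φ(14) = (2 − 1) · (7 − 1) = 1 · 6 = 6. The nonzero elements number 14 − 1 = 13. Hence the nonzero zero-divisors number 13 − 6 = 7.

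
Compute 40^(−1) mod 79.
Apply the extended Euclidean algorithm to (79, 40), tracking rows (r, s, t) with s·79 + t·40 = r. Each division r_prev = q·r_cur + r_new produces the new row as (previous row) − q·(current row):
  row A: (79, 1, 0)   [1·79 + 0·40 = 79]
  row B: (40, 0, 1)   [0·79 + 1·40 = 40]
  79 = 1·40 + 39   → row C = row A − 1·row B = (39, 1, −1)   [check: 1·79 − 1·40 = 39]
  40 = 1·39 + 1   → row D = row B − 1·row C = (1, −1, 2)   [check: −1·79 + 2·40 = 1]
  39 = 39·1 + 0   → remainder 0, stop. gcd = 1 (last nonzero row D).
The gcd is 1, so 40 is invertible mod 79. The last nonzero row gives −1·79 + 2·40 = 1, so t = 2. So 40^(−1) ≡ 2 (mod 79). Verify: 40 · 2 = 80 ≡ 1 (mod 79). ✓

Final answer: 40^(−1) ≡ 2 (mod 79)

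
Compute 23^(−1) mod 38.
23^(−1) ≡ 5 (mod 38)

Apply the extended Euclidean algorithm to (38, 23), tracking rows (r, s, t) with s·38 + t·23 = r. Each division r_prev = q·r_cur + r_new produces the new row as (previous row) − q·(current row):
  row A: (38, 1, 0)   [1·38 + 0·23 = 38]
  row B: (23, 0, 1)   [0·38 + 1·23 = 23]
  38 = 1·23 + 15   → row C = row A − 1·row B = (15, 1, −1)   [check: 1·38 − 1·23 = 15]
  23 = 1·15 + 8   → row D = row B − 1·row C = (8, −1, 2)   [check: −1·38 + 2·23 = 8]
  15 = 1·8 + 7   → row E = row C − 1·row D = (7, 2, −3)   [check: 2·38 − 3·23 = 7]
  8 = 1·7 + 1   → row F = row D − 1·row E = (1, −3, 5)   [check: −3·38 + 5·23 = 1]
  7 = 7·1 + 0   → remainder 0, stop. gcd = 1 (last nonzero row F).
The gcd is 1, so 23 is invertible mod 38. The last nonzero row gives −3·38 + 5·23 = 1, so t = 5. So 23^(−1) ≡ 5 (mod 38). Verify: 23 · 5 = 115 ≡ 1 (mod 38). ✓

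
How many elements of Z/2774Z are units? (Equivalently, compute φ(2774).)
Z/2774Z has φ(2774) = 1296 units

An element a ∈ Z/2774Z is a unit iff gcd(a, 2774) = 1, so the number of units is φ(2774). φ is multiplicative, with φ(p^e) = p^e − p^(e−1). Factorise 2774 = 2 · 19 · 73. Then
  φ(2774) = (2 − 1) · (19 − 1) · (73 − 1) = 1 · 18 · 72 = 1296.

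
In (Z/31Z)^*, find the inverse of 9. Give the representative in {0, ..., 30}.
Apply the extended Euclidean algorithm to (31, 9), tracking rows (r, s, t) with s·31 + t·9 = r. Each division r_prev = q·r_cur + r_new produces the new row as (previous row) − q·(current row):
  row A: (31, 1, 0)   [1·31 + 0·9 = 31]
  row B: (9, 0, 1)   [0·31 + 1·9 = 9]
  31 = 3·9 + 4   → row C = row A − 3·row B = (4, 1, −3)   [check: 1·31 − 3·9 = 4]
  9 = 2·4 + 1   → row D = row B − 2·row C = (1, −2, 7)   [check: −2·31 + 7·9 = 1]
  4 = 4·1 + 0   → remainder 0, stop. gcd = 1 (last nonzero row D).
The gcd is 1, so 9 is invertible mod 31. The last nonzero row gives −2·31 + 7·9 = 1, so t = 7. So 9^(−1) ≡ 7 (mod 31). Verify: 9 · 7 = 63 ≡ 1 (mod 31). ✓

Final answer: 9^(−1) ≡ 7 (mod 31)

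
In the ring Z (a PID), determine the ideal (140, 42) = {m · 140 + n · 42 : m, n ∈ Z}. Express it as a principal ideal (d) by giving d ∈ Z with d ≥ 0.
(140, 42) = (14); d = 14

In the PID Z, (a, b) is generated by gcd(a, b). Compute gcd(140, 42) with the extended Euclidean algorithm, tracking rows (r, s, t) with s·140 + t·42 = r:
  row A: (140, 1, 0)   [1·140 + 0·42 = 140]
  row B: (42, 0, 1)   [0·140 + 1·42 = 42]
  140 = 3·42 + 14   → row C = row A − 3·row B = (14, 1, −3)   [check: 1·140 − 3·42 = 14]
  42 = 3·14 + 0   → remainder 0, stop. gcd = 14 (last nonzero row C).
So gcd(140, 42) = 14, with Bézout identity 1·140 − 3·42 = 14. Containment (⊇): the Bézout identity exhibits 14 as an element of (140, 42), giving (14) ⊆ (140, 42). Containment (⊆): since 14 | 140 and 14 | 42 (140 = 14·10, 42 = 14·3), every Z-linear combination of 140 and 42 is divisible by 14, so (140, 42) ⊆ (14). Therefore (140, 42) = (14), d = 14.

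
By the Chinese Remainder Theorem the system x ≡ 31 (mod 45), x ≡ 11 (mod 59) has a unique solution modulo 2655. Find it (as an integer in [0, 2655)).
x ≡ 2371 (mod 2655); the representative in [0, 2655) is 2371

The moduli 45, 59 are pairwise coprime, so by the CRT there is a unique solution mod 45·59 = 2655.
Solve by successive substitution. Start with x ≡ 31 (mod 45).
  Combine with x ≡ 11 (mod 59): write x = 31 + 45·t and require 31 + 45·t ≡ 11 (mod 59), i.e. 45·t ≡ 11 − 31 ≡ 39 (mod 59). Since 45^(−1) ≡ 21 (mod 59), t ≡ 21·39 ≡ 52 (mod 59). So x ≡ 31 + 45·52 = 2371 (mod 2655).
Unique solution in [0, 2655): x = 2371.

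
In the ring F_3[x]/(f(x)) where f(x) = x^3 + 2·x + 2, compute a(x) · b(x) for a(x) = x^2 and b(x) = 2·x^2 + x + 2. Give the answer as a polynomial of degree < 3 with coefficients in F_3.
a · b ≡ x^2 + 1 (mod f(x))

Multiply as integer polynomials: a · b = 2·x^4 + x^3 + 2·x^2. Reducing coefficients mod 3: a · b ≡ 2·x^4 + x^3 + 2·x^2. Now divide by f(x) = x^3 + 2·x + 2 in F_3[x], eliminating the leading term at each step:
  leading term 2·x^4: subtract (2·x)·f(x) = 2·x^4 + x^2 + x, leaving x^3 + x^2 + 2·x (coefficients mod 3)
  leading term x^3: subtract (1)·f(x) = x^3 + 2·x + 2, leaving x^2 + 1 (coefficients mod 3)
The degree is now < 3, so this is the remainder. Hence a · b ≡ x^2 + 1 in F_3[x]/(f).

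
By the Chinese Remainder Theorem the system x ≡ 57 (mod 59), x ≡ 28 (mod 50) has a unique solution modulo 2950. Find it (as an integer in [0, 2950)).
The moduli 59, 50 are pairwise coprime, so by the CRT there is a unique solution mod 59·50 = 2950.
Solve by successive substitution. Start with x ≡ 57 (mod 59).
  Combine with x ≡ 28 (mod 50): write x = 57 + 59·t and require 57 + 59·t ≡ 28 (mod 50), i.e. 59·t ≡ 28 − 57 ≡ 21 (mod 50). Since 59^(−1) ≡ 39 (mod 50) (59 ≡ 9 (mod 50)), t ≡ 39·21 ≡ 19 (mod 50). So x ≡ 57 + 59·19 = 1178 (mod 2950).
Unique solution in [0, 2950): x = 1178.

Final answer: x ≡ 1178 (mod 2950); the representative in [0, 2950) is 1178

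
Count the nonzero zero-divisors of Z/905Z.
In Z/905Z each nonzero element is either a unit (gcd with 905 is 1) or a zero-divisor (gcd > 1). The number of units is φ(905): factorise 905 = 5 · 181, so φ(905) = (5 − 1) · (181 − 1) = 4 · 180 = 720. The nonzero elements number 905 − 1 = 904. Hence the nonzero zero-divisors number 904 − 720 = 184.

Final answer: Z/905Z has 184 nonzero zero-divisors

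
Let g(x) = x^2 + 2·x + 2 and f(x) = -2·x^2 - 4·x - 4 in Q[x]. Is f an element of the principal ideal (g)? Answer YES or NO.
YES

In Q[x] the ideal (g) consists of all multiples of g, so f ∈ (g) iff g | f, i.e. iff the remainder of f on division by g is 0. Divide f by g (g is monic, so eliminate the leading term of the running remainder at each step):
  leading term -2·x^2: subtract (-2)·g(x) = -2·x^2 - 4·x - 4, leaving 0
The remainder is 0, so f(x) = g(x) · h(x) with h(x) = -2. Hence g | f, i.e. f ∈ (g).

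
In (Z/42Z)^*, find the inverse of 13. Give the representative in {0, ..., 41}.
Apply the extended Euclidean algorithm to (42, 13), tracking rows (r, s, t) with s·42 + t·13 = r. Each division r_prev = q·r_cur + r_new produces the new row as (previous row) − q·(current row):
  row A: (42, 1, 0)   [1·42 + 0·13 = 42]
  row B: (13, 0, 1)   [0·42 + 1·13 = 13]
  42 = 3·13 + 3   → row C = row A − 3·row B = (3, 1, −3)   [check: 1·42 − 3·13 = 3]
  13 = 4·3 + 1   → row D = row B − 4·row C = (1, −4, 13)   [check: −4·42 + 13·13 = 1]
  3 = 3·1 + 0   → remainder 0, stop. gcd = 1 (last nonzero row D).
The gcd is 1, so 13 is invertible mod 42. The last nonzero row gives −4·42 + 13·13 = 1, so t = 13. So 13^(−1) ≡ 13 (mod 42). Verify: 13 · 13 = 169 ≡ 1 (mod 42). ✓

Final answer: 13^(−1) ≡ 13 (mod 42)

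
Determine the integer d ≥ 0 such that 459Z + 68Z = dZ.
(459, 68) = (17); d = 17

In the PID Z, (a, b) is generated by gcd(a, b). Compute gcd(459, 68) with the extended Euclidean algorithm, tracking rows (r, s, t) with s·459 + t·68 = r:
  row A: (459, 1, 0)   [1·459 + 0·68 = 459]
  row B: (68, 0, 1)   [0·459 + 1·68 = 68]
  459 = 6·68 + 51   → row C = row A − 6·row B = (51, 1, −6)   [check: 1·459 − 6·68 = 51]
  68 = 1·51 + 17   → row D = row B − 1·row C = (17, −1, 7)   [check: −1·459 + 7·68 = 17]
  51 = 3·17 + 0   → remainder 0, stop. gcd = 17 (last nonzero row D).
So gcd(459, 68) = 17, with Bézout identity −1·459 + 7·68 = 17. Containment (⊇): the Bézout identity exhibits 17 as an element of (459, 68), giving (17) ⊆ (459, 68). Containment (⊆): since 17 | 459 and 17 | 68 (459 = 17·27, 68 = 17·4), every Z-linear combination of 459 and 68 is divisible by 17, so (459, 68) ⊆ (17). Therefore (459, 68) = (17), d = 17.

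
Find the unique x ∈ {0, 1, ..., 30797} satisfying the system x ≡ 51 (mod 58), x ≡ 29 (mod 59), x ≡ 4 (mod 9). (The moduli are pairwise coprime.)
The moduli 58, 59, 9 are pairwise coprime, so by the CRT there is a unique solution mod 58·59·9 = 30798.
Solve by successive substitution. Start with x ≡ 51 (mod 58).
  Combine with x ≡ 29 (mod 59): write x = 51 + 58·t and require 51 + 58·t ≡ 29 (mod 59), i.e. 58·t ≡ 29 − 51 ≡ 37 (mod 59). Since 58^(−1) ≡ 58 (mod 59), t ≡ 58·37 ≡ 22 (mod 59). So x ≡ 51 + 58·22 = 1327 (mod 3422).
  Combine with x ≡ 4 (mod 9): write x = 1327 + 3422·t and require 1327 + 3422·t ≡ 4 (mod 9), i.e. 3422·t ≡ 4 − 1327 ≡ 0 (mod 9). Since 3422^(−1) ≡ 5 (mod 9) (3422 ≡ 2 (mod 9)), t ≡ 5·0 ≡ 0 (mod 9). So x ≡ 1327 + 3422·0 = 1327 (mod 30798).
Unique solution in [0, 30798): x = 1327.

Final answer: x ≡ 1327 (mod 30798); the representative in [0, 30798) is 1327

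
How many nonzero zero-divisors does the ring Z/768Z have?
In Z/768Z each nonzero element is either a unit (gcd with 768 is 1) or a zero-divisor (gcd > 1). The number of units is φ(768): factorise 768 = 2^8 · 3, so φ(768) = (2^8 − 2^7) · (3 − 1) = 128 · 2 = 256. The nonzero elements number 768 − 1 = 767. Hence the nonzero zero-divisors number 767 − 256 = 511.

Final answer: Z/768Z has 511 nonzero zero-divisors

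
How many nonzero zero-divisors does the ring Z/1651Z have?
Z/1651Z has 138 nonzero zero-divisors

In Z/1651Z each nonzero element is either a unit (gcd with 1651 is 1) or a zero-divisor (gcd > 1). The number of units is φ(1651): factorise 1651 = 13 · 127, so φ(1651) = (13 − 1) · (127 − 1) = 12 · 126 = 1512. The nonzero elements number 1651 − 1 = 1650. Hence the nonzero zero-divisors number 1650 − 1512 = 138.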